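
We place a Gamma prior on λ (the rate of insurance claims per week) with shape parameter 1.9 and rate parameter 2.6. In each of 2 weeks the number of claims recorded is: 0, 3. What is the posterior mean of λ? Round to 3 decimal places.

Total count ∑xᵢ = 3 over n = 2 weeks.
Gamma is conjugate to the Poisson likelihood: posterior is Gamma(shape = 1.9+3 = 4.9, rate = 2.6+2 = 4.6).
E[λ | data] = 4.9/4.6 = 1.065.

Posterior mean ≈ 1.065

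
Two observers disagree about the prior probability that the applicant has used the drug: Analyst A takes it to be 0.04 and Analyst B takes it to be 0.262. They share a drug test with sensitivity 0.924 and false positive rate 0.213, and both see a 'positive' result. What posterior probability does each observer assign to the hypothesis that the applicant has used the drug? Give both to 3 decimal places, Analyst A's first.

The likelihood ratio for a 'positive' result is 0.924/0.213 = 4.3380.
Analyst A: prior odds 0.04/0.96 = 0.041667; posterior odds 0.18075; posterior probability 0.153.
Analyst B: prior odds 0.262/0.738 = 0.35501; posterior odds 1.5401; posterior probability 0.606.

Analyst A: 0.153; Analyst B: 0.606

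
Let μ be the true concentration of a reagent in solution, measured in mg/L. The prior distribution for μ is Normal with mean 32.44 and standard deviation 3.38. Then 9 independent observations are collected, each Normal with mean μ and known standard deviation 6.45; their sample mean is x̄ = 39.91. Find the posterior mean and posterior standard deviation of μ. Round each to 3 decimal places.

Prior precision 1/τ₀² = 1/3.38² = 0.0875319; data precision n/σ² = 9/6.45² = 0.216333.
Posterior precision = 0.0875319 + 0.216333 = 0.303865, giving posterior SD = 1/√0.303865 = 1.814.
Posterior mean = (0.0875319·32.44 + 0.216333·39.91) / 0.303865 = 37.758.

Posterior mean ≈ 37.758; posterior SD ≈ 1.814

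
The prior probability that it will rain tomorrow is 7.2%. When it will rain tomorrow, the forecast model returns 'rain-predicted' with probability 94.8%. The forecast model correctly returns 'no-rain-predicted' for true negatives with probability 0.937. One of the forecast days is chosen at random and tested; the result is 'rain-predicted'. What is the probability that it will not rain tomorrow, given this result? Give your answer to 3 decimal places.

P(¬H | E) ≈ 0.461

Let H be the event that it will rain tomorrow. P(H) = 0.072, so P(¬H) = 0.928. With E the 'rain-predicted' result, P(E|H) = 0.948 and P(E|¬H) = 0.063.
P(E) = 0.948·0.072 + 0.063·0.928 = 0.068256 + 0.058464 = 0.12672.
By Bayes' theorem, P(H|E) = 0.068256 / 0.12672 = 0.539. Hence P(¬H|E) = 1 − 0.539 = 0.461.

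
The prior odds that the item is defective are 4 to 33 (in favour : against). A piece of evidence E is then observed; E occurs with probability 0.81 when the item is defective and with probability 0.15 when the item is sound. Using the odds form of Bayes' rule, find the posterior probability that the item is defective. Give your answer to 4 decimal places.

Prior odds = 4/33 = 0.12121. In log-odds, ln(0.12121) = -2.1102.
Add log likelihood ratio: ln(5.4000) = 1.6864.
Posterior log-odds = -0.42381, so posterior odds = exp(-0.42381) = 0.65455. Converting, P(H|E) = 0.65455/1.6545 = 0.3956.

Posterior probability ≈ 0.3956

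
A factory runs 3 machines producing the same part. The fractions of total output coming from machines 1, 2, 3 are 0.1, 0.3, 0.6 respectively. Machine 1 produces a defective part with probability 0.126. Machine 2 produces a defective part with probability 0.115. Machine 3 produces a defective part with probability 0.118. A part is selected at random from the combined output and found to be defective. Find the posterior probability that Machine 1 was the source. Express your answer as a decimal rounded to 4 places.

Posterior probability ≈ 0.1069

P(defective|M1) = 0.126; P(defective|M2) = 0.115; P(defective|M3) = 0.118.
Prior × likelihood for each source: 0.1·0.126=0.01260, 0.3·0.115=0.03450, 0.6·0.118=0.07080. Summing gives P(defective) = 0.11790.
P(Machine 1 | defective) = 0.01260 / 0.11790 = 0.1069.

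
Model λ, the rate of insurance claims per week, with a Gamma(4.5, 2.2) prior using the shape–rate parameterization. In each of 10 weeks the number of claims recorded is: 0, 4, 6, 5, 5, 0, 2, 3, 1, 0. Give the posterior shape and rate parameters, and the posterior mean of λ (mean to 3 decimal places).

Posterior: Gamma(shape=30.5, rate=12.2); mean ≈ 2.500

Total count ∑xᵢ = 26 over n = 10 weeks.
Gamma is conjugate to the Poisson likelihood: posterior is Gamma(shape = 4.5+26 = 30.5, rate = 2.2+10 = 12.2).
Posterior mean = shape/rate = 30.5/12.2 = 2.500.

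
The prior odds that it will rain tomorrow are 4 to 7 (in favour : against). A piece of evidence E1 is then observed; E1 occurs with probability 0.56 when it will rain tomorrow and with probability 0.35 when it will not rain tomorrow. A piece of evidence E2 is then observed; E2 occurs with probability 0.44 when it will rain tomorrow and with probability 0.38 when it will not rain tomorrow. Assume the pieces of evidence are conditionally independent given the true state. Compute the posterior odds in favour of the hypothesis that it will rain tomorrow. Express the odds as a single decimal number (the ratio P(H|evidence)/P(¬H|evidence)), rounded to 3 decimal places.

Posterior odds ≈ 1.059

Prior odds = 4/7 = 0.57143.
Likelihood ratio for E1 = 0.56/0.35 = 1.6000.
Likelihood ratio for E2 = 0.44/0.38 = 1.1579.
Posterior odds = prior odds × LR₁ × LR₂ = 1.0586.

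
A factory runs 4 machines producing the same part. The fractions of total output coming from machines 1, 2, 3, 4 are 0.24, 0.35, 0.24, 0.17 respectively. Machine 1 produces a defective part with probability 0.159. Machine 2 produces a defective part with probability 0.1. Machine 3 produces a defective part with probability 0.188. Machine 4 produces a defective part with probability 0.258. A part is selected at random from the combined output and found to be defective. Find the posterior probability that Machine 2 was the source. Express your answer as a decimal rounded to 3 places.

P(defective|M1) = 0.159; P(defective|M2) = 0.1; P(defective|M3) = 0.188; P(defective|M4) = 0.258.
Prior × likelihood for each source: 0.24·0.159=0.03816, 0.35·0.1=0.03500, 0.24·0.188=0.04512, 0.17·0.258=0.04386. Summing gives P(defective) = 0.16214.
P(Machine 2 | defective) = 0.03500 / 0.16214 = 0.216.

Posterior probability ≈ 0.216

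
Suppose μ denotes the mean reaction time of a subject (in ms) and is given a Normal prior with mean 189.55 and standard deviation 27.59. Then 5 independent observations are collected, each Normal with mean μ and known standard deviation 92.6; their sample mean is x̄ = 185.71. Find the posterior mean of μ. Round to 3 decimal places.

Prior precision 1/τ₀² = 1/27.59² = 0.00131370; data precision n/σ² = 5/92.6² = 0.00058311.
Posterior precision = 0.00131370 + 0.00058311 = 0.00189681.
Posterior mean = (0.00131370·189.55 + 0.00058311·185.71) / 0.00189681 = 188.370.

Posterior mean ≈ 188.370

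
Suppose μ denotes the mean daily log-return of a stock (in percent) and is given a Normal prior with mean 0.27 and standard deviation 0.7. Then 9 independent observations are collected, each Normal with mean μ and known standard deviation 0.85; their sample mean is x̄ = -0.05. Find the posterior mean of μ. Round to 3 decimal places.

With known σ, the Normal prior is conjugate. Weight on the data is w = (n/σ²)/(n/σ² + 1/τ₀²) = 12.4567/(12.4567+2.04082) = 0.85923.
Posterior mean = w·x̄ + (1−w)·μ₀ = 0.85923·-0.05 + 0.14077·0.27 = -0.005.

Posterior mean ≈ -0.005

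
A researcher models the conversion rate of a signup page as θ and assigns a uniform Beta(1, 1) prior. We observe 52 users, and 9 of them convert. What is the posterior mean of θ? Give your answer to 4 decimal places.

Posterior mean ≈ 0.1852

The binomial likelihood is conjugate to the Beta prior: with 9 successes and 43 failures, the posterior is Beta(1+9, 1+43) = Beta(10, 44).
E[θ | data] = 10/(10+44) = 0.1852.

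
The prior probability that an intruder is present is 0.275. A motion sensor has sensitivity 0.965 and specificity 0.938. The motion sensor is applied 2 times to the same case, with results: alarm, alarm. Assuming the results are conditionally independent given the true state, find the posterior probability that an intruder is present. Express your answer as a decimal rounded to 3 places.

With H the event that an intruder is present, the joint likelihood of the observed sequence is P(data|H) = 0.965·0.965 = 0.93122 and P(data|¬H) = 0.062·0.062 = 0.0038440.
Bayes: P(H|data) = 0.275·0.93122 / (0.275·0.93122 + 0.725·0.0038440) = 0.25609/0.25887 = 0.9892.

Posterior P(H) ≈ 0.989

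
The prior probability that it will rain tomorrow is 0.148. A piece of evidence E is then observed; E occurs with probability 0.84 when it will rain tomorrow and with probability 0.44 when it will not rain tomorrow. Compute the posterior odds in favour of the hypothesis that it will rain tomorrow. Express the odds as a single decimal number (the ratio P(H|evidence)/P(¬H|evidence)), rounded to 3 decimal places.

Prior odds = 0.148/(1−0.148) = 0.17371. In log-odds, ln(0.17371) = -1.7504.
Add log likelihood ratio: ln(1.9091) = 0.64663.
Posterior log-odds = -1.1037, so posterior odds = exp(-1.1037) = 0.33163.

Posterior odds ≈ 0.332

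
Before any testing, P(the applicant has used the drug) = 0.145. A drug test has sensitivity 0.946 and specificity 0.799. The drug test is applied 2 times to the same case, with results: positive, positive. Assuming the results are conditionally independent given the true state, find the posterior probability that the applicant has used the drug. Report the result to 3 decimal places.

Let H be the event that the applicant has used the drug; start with P(H) = 0.145. P('positive'|H) = 0.946, P('positive'|¬H) = 0.201.
Update on result 1 ('positive'): P(H) ← 0.946·0.1450 / (0.946·0.1450 + 0.201·0.8550) = 0.13717/0.30902 = 0.4439.
Update on result 2 ('positive'): P(H) ← 0.946·0.4439 / (0.946·0.4439 + 0.201·0.5561) = 0.41991/0.53169 = 0.7898.

Posterior P(H) ≈ 0.790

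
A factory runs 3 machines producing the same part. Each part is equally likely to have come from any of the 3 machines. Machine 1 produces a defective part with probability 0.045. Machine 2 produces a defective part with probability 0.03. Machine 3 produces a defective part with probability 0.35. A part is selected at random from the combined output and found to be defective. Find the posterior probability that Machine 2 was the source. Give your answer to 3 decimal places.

Posterior probability ≈ 0.071

P(defective|M1) = 0.045; P(defective|M2) = 0.03; P(defective|M3) = 0.35.
Prior × likelihood for each source: 0.333333·0.045=0.01500, 0.333333·0.03=0.01000, 0.333333·0.35=0.1167. Summing gives P(defective) = 0.14167.
P(Machine 2 | defective) = 0.01000 / 0.14167 = 0.071.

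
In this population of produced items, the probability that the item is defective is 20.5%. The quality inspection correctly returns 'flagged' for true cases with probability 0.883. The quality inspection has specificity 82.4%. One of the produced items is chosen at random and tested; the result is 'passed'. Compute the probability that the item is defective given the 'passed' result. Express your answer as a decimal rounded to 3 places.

P(H | E) ≈ 0.035

Write H for 'the item is defective'. Prior odds H:¬H = 0.205/0.795 = 0.25786. For the 'passed' outcome, the likelihood ratio is 0.117/0.824 = 0.14199.
Posterior odds = 0.25786 × 0.14199 = 0.036614, so P(H|E) = 0.036614/(1+0.036614) = 0.035.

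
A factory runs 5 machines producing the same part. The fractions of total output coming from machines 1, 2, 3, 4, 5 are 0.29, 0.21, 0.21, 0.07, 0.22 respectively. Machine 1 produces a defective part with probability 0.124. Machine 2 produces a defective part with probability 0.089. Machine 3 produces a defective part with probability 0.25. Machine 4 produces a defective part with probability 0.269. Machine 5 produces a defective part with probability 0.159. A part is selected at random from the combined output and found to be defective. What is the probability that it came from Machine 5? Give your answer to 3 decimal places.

Posterior probability ≈ 0.217

Tabulate prior·likelihood by source: [1] prior 0.29, lik 0.124, product 0.03596; [2] prior 0.21, lik 0.089, product 0.01869; [3] prior 0.21, lik 0.25, product 0.05250; [4] prior 0.07, lik 0.269, product 0.01883; [5] prior 0.22, lik 0.159, product 0.03498.
Normalizing constant = 0.16096; the posterior for Machine 5 is its product over the sum, 0.03498/0.16096 = 0.217.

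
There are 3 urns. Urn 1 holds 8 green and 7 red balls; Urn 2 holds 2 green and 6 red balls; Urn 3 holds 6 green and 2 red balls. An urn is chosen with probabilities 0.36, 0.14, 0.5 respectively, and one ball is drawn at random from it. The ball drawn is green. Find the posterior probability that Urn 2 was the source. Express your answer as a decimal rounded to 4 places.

Tabulate prior·likelihood by source: [1] prior 0.36, lik 0.5333, product 0.1920; [2] prior 0.14, lik 0.25, product 0.03500; [3] prior 0.5, lik 0.75, product 0.3750.
Normalizing constant = 0.60200; the posterior for Urn 2 is its product over the sum, 0.03500/0.60200 = 0.0581.

Posterior probability ≈ 0.0581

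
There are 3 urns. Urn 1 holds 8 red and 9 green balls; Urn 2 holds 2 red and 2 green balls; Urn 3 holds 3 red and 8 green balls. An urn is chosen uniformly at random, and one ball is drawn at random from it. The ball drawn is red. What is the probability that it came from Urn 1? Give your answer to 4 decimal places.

Posterior probability ≈ 0.3785

P(red|Urn 1) = 0.4706; P(red|Urn 2) = 0.5; P(red|Urn 3) = 0.2727.
Prior × likelihood for each source: 0.333333·0.4706=0.1569, 0.333333·0.5=0.1667, 0.333333·0.2727=0.09091. Summing gives P(red) = 0.41444.
P(Urn 1 | red) = 0.1569 / 0.41444 = 0.3785.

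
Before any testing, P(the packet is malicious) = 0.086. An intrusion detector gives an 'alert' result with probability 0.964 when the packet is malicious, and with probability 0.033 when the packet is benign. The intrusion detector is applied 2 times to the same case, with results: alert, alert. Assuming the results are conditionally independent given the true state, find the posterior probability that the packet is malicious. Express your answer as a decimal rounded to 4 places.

Posterior P(H) ≈ 0.9877

Let H be the event that the packet is malicious; start with P(H) = 0.086. P('alert'|H) = 0.964, P('alert'|¬H) = 0.033.
Update on result 1 ('alert'): P(H) ← 0.964·0.0860 / (0.964·0.0860 + 0.033·0.9140) = 0.082904/0.11307 = 0.7332.
Update on result 2 ('alert'): P(H) ← 0.964·0.7332 / (0.964·0.7332 + 0.033·0.2668) = 0.70684/0.71564 = 0.9877.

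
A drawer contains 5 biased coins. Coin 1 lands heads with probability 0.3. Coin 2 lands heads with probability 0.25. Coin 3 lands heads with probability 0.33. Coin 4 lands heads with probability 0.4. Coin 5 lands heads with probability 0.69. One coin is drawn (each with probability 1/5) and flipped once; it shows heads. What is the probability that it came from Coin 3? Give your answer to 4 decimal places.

Posterior probability ≈ 0.1675

Tabulate prior·likelihood by source: [1] prior 0.2, lik 0.3, product 0.06000; [2] prior 0.2, lik 0.25, product 0.05000; [3] prior 0.2, lik 0.33, product 0.06600; [4] prior 0.2, lik 0.4, product 0.08000; [5] prior 0.2, lik 0.69, product 0.1380.
Normalizing constant = 0.39400; the posterior for Coin 3 is its product over the sum, 0.06600/0.39400 = 0.1675.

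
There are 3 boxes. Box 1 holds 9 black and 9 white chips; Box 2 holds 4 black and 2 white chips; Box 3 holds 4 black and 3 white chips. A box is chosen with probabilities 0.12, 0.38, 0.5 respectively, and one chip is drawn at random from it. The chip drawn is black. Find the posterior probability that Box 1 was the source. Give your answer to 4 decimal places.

Posterior probability ≈ 0.1002

Tabulate prior·likelihood by source: [1] prior 0.12, lik 0.5, product 0.06000; [2] prior 0.38, lik 0.6667, product 0.2533; [3] prior 0.5, lik 0.5714, product 0.2857.
Normalizing constant = 0.59905; the posterior for Box 1 is its product over the sum, 0.06000/0.59905 = 0.1002.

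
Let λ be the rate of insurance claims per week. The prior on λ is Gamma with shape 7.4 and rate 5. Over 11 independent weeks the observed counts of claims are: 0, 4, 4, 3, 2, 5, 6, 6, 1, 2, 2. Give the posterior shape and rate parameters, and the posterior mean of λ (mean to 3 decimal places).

Posterior: Gamma(shape=42.4, rate=16); mean ≈ 2.650

Total count ∑xᵢ = 35 over n = 11 weeks.
Gamma is conjugate to the Poisson likelihood: posterior is Gamma(shape = 7.4+35 = 42.4, rate = 5+11 = 16).
Posterior mean = shape/rate = 42.4/16 = 2.650.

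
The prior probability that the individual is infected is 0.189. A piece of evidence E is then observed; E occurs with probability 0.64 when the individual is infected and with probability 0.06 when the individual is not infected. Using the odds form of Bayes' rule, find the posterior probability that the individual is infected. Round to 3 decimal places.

Prior odds = 0.189/(1−0.189) = 0.23305. In log-odds, ln(0.23305) = -1.4565.
Add log likelihood ratio: ln(10.667) = 2.3671.
Posterior log-odds = 0.91060, so posterior odds = exp(0.91060) = 2.4858. Converting, P(H|E) = 2.4858/3.4858 = 0.713.

Posterior probability ≈ 0.713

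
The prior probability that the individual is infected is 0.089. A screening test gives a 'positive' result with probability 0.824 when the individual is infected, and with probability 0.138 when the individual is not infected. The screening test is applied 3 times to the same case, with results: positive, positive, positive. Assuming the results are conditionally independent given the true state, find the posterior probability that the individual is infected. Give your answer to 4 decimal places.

Let H be the event that the individual is infected; start with P(H) = 0.089. P('positive'|H) = 0.824, P('positive'|¬H) = 0.138.
Update on result 1 ('positive'): P(H) ← 0.824·0.0890 / (0.824·0.0890 + 0.138·0.9110) = 0.073336/0.19905 = 0.3684.
Update on result 2 ('positive'): P(H) ← 0.824·0.3684 / (0.824·0.3684 + 0.138·0.6316) = 0.30358/0.39074 = 0.7769.
Update on result 3 ('positive'): P(H) ← 0.824·0.7769 / (0.824·0.7769 + 0.138·0.2231) = 0.64020/0.67098 = 0.9541.

Posterior P(H) ≈ 0.9541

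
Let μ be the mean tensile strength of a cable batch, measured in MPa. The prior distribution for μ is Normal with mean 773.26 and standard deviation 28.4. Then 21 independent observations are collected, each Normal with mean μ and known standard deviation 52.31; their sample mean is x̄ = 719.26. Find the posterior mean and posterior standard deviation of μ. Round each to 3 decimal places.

Posterior mean ≈ 726.770; posterior SD ≈ 10.591

Prior precision 1/τ₀² = 1/28.4² = 0.00123983; data precision n/σ² = 21/52.31² = 0.00767450.
Posterior precision = 0.00123983 + 0.00767450 = 0.00891433, giving posterior SD = 1/√0.00891433 = 10.591.
Posterior mean = (0.00123983·773.26 + 0.00767450·719.26) / 0.00891433 = 726.770.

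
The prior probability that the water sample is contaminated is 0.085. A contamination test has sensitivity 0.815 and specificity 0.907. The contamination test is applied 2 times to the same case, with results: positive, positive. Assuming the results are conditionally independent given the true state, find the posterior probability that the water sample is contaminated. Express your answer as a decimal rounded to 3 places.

With H the event that the water sample is contaminated, the joint likelihood of the observed sequence is P(data|H) = 0.815·0.815 = 0.66422 and P(data|¬H) = 0.093·0.093 = 0.0086490.
Bayes: P(H|data) = 0.085·0.66422 / (0.085·0.66422 + 0.915·0.0086490) = 0.056459/0.064373 = 0.8771.

Posterior P(H) ≈ 0.877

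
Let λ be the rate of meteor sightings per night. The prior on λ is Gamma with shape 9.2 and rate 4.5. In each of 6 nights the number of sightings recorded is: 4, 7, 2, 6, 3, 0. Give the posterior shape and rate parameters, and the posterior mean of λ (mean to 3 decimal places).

Total count ∑xᵢ = 22 over n = 6 nights.
Gamma is conjugate to the Poisson likelihood: posterior is Gamma(shape = 9.2+22 = 31.2, rate = 4.5+6 = 10.5).
E[λ | data] = 31.2/10.5 = 2.971.

Posterior: Gamma(shape=31.2, rate=10.5); mean ≈ 2.971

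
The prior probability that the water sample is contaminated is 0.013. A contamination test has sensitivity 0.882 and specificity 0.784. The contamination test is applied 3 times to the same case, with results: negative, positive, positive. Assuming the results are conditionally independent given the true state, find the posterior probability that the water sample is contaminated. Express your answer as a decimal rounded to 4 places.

Posterior P(H) ≈ 0.0320

Let H be the event that the water sample is contaminated; start with P(H) = 0.013. P('positive'|H) = 0.882, P('positive'|¬H) = 0.216.
Update on result 1 ('negative'): P(H) ← 0.118·0.0130 / (0.118·0.0130 + 0.784·0.9870) = 0.0015340/0.77534 = 0.0020.
Update on result 2 ('positive'): P(H) ← 0.882·0.0020 / (0.882·0.0020 + 0.216·0.9980) = 0.0017450/0.21732 = 0.0080.
Update on result 3 ('positive'): P(H) ← 0.882·0.0080 / (0.882·0.0080 + 0.216·0.9920) = 0.0070823/0.22135 = 0.0320.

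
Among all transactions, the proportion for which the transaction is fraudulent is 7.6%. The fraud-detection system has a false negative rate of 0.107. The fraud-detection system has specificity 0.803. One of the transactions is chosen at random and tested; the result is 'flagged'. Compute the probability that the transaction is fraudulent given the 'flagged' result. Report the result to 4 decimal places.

Let H be the event that the transaction is fraudulent. P(H) = 0.076, so P(¬H) = 0.924. With E the 'flagged' result, P(E|H) = 0.893 and P(E|¬H) = 0.197.
P(E) = 0.893·0.076 + 0.197·0.924 = 0.067868 + 0.18203 = 0.24990.
By Bayes' theorem, P(H|E) = 0.067868 / 0.24990 = 0.2716.

P(H | E) ≈ 0.2716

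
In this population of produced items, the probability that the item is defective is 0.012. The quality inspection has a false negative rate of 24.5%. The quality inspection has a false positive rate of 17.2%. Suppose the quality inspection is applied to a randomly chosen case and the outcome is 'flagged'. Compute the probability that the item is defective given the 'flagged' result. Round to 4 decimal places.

P(H | E) ≈ 0.0506

Write H for 'the item is defective'. Prior odds H:¬H = 0.012/0.988 = 0.012146. For the 'flagged' outcome, the likelihood ratio is 0.755/0.172 = 4.3895.
Posterior odds = 0.012146 × 4.3895 = 0.053314, so P(H|E) = 0.053314/(1+0.053314) = 0.0506.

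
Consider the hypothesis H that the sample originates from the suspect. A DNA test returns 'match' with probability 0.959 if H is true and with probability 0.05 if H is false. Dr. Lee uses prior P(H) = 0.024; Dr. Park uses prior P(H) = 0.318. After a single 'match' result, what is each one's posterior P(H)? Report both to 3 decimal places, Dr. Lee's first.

The likelihood ratio for a 'match' result is 0.959/0.05 = 19.180.
Dr. Lee: prior odds 0.024/0.976 = 0.024590; posterior odds 0.47164; posterior probability 0.320.
Dr. Park: prior odds 0.318/0.682 = 0.46628; posterior odds 8.9432; posterior probability 0.899.

Dr. Lee: 0.320; Dr. Park: 0.899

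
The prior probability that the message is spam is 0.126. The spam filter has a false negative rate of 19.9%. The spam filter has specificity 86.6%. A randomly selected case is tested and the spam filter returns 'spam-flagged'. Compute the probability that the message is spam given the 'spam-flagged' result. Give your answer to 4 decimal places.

P(H | E) ≈ 0.4629

Write H for 'the message is spam'. Prior odds H:¬H = 0.126/0.874 = 0.14416. For the 'spam-flagged' outcome, the likelihood ratio is 0.801/0.134 = 5.9776.
Posterior odds = 0.14416 × 5.9776 = 0.86176, so P(H|E) = 0.86176/(1+0.86176) = 0.4629.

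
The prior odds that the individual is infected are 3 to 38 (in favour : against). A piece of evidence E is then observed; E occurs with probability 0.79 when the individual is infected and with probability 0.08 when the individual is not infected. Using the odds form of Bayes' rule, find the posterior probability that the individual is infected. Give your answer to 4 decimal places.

Prior odds = 3/38 = 0.078947.
Likelihood ratio for E = 0.79/0.08 = 9.8750.
Posterior odds = prior odds × LR = 0.77961.
Posterior probability = odds/(1+odds) = 0.77961/1.7796 = 0.4381.

Posterior probability ≈ 0.4381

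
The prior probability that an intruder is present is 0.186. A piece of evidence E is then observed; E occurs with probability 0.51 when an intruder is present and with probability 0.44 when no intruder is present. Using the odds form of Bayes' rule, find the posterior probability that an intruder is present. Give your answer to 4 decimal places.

Prior odds = 0.186/(1−0.186) = 0.22850.
Likelihood ratio for E = 0.51/0.44 = 1.1591.
Posterior odds = prior odds × LR = 0.26485.
Posterior probability = odds/(1+odds) = 0.26485/1.2649 = 0.2094.

Posterior probability ≈ 0.2094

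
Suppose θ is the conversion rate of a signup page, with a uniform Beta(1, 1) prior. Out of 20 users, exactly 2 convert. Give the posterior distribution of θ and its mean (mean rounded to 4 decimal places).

The binomial likelihood is conjugate to the Beta prior: with 2 successes and 18 failures, the posterior is Beta(1+2, 1+18) = Beta(3, 19).
Posterior mean = α/(α+β) = 3/22 = 0.1364.

Posterior: Beta(3, 19); mean ≈ 0.1364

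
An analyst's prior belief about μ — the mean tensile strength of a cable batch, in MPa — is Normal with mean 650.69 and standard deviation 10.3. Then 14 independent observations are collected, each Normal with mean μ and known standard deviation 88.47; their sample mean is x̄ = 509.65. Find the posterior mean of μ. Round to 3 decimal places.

With known σ, the Normal prior is conjugate. Weight on the data is w = (n/σ²)/(n/σ² + 1/τ₀²) = 0.00178869/(0.00178869+0.00942596) = 0.15950.
Posterior mean = w·x̄ + (1−w)·μ₀ = 0.15950·509.65 + 0.84050·650.69 = 628.195.

Posterior mean ≈ 628.195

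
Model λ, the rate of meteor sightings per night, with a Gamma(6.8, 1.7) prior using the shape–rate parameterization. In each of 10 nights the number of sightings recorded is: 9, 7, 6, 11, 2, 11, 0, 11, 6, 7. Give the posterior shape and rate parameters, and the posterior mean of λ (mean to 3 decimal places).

Posterior: Gamma(shape=76.8, rate=11.7); mean ≈ 6.564

The Poisson likelihood adds the total count to the shape and the number of exposure periods to the rate. Here ∑xᵢ = 70 and n = 10, so shape 6.8→76.8 and rate 1.7→11.7.
E[λ | data] = 76.8/11.7 = 6.564.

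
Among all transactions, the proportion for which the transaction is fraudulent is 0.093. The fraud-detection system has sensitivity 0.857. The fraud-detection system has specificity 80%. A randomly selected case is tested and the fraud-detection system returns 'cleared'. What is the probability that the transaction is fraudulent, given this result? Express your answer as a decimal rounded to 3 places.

Let H be the event that the transaction is fraudulent. P(H) = 0.093, so P(¬H) = 0.907. With E the 'cleared' result, P(E|H) = 0.143 and P(E|¬H) = 0.8.
P(E) = 0.143·0.093 + 0.8·0.907 = 0.013299 + 0.72560 = 0.73890.
By Bayes' theorem, P(H|E) = 0.013299 / 0.73890 = 0.018.

P(H | E) ≈ 0.018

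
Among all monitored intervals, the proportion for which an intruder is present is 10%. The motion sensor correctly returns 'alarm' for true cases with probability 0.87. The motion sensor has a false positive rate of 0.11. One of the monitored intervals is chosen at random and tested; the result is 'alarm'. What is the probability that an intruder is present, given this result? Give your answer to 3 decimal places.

Write H for 'an intruder is present'. Prior odds H:¬H = 0.1/0.9 = 0.11111. For the 'alarm' outcome, the likelihood ratio is 0.87/0.11 = 7.9091.
Posterior odds = 0.11111 × 7.9091 = 0.87879, so P(H|E) = 0.87879/(1+0.87879) = 0.468.

P(H | E) ≈ 0.468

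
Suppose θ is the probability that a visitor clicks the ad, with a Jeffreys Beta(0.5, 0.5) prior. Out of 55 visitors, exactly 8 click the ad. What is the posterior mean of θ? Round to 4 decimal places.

Posterior mean ≈ 0.1518

Observing 8 successes and 47 failures updates Beta(0.5, 0.5) by adding the success and failure counts to the two shape parameters: α = 0.5+8 = 8.5, β = 0.5+47 = 47.5.
E[θ | data] = 8.5/(8.5+47.5) = 0.1518.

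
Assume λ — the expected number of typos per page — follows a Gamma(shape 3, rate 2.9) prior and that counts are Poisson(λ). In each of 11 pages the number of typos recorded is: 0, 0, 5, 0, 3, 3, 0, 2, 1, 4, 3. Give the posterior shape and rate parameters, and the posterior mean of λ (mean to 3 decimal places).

Total count ∑xᵢ = 21 over n = 11 pages.
Gamma is conjugate to the Poisson likelihood: posterior is Gamma(shape = 3+21 = 24, rate = 2.9+11 = 13.9).
E[λ | data] = 24/13.9 = 1.727.

Posterior: Gamma(shape=24, rate=13.9); mean ≈ 1.727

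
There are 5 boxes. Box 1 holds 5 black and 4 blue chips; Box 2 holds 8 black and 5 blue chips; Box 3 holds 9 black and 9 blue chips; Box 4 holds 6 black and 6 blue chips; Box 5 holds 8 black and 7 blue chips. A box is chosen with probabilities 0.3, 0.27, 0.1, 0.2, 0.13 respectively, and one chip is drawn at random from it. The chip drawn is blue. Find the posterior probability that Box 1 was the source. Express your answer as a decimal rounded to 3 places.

Tabulate prior·likelihood by source: [1] prior 0.3, lik 0.4444, product 0.1333; [2] prior 0.27, lik 0.3846, product 0.1038; [3] prior 0.1, lik 0.5, product 0.05000; [4] prior 0.2, lik 0.5, product 0.1000; [5] prior 0.13, lik 0.4667, product 0.06067.
Normalizing constant = 0.44785; the posterior for Box 1 is its product over the sum, 0.1333/0.44785 = 0.298.

Posterior probability ≈ 0.298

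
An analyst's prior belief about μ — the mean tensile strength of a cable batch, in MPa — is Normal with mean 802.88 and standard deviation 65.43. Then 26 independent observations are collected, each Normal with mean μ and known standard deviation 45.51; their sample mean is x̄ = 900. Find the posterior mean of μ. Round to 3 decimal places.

Posterior mean ≈ 898.226

Prior precision 1/τ₀² = 1/65.43² = 0.00023359; data precision n/σ² = 26/45.51² = 0.0125534.
Posterior precision = 0.00023359 + 0.0125534 = 0.0127869.
Posterior mean = (0.00023359·802.88 + 0.0125534·900) / 0.0127869 = 898.226.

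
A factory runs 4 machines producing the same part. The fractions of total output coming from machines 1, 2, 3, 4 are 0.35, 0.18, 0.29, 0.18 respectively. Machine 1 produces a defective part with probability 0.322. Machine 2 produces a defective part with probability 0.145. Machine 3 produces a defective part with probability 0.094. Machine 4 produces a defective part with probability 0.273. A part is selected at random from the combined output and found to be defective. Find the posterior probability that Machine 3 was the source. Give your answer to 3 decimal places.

Posterior probability ≈ 0.127

Tabulate prior·likelihood by source: [1] prior 0.35, lik 0.322, product 0.1127; [2] prior 0.18, lik 0.145, product 0.02610; [3] prior 0.29, lik 0.094, product 0.02726; [4] prior 0.18, lik 0.273, product 0.04914.
Normalizing constant = 0.21520; the posterior for Machine 3 is its product over the sum, 0.02726/0.21520 = 0.127.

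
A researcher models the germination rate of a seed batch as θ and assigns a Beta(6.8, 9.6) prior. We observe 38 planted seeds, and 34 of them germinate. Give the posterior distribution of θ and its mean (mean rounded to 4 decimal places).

Posterior: Beta(40.8, 13.6); mean ≈ 0.7500

Observing 34 successes and 4 failures updates Beta(6.8, 9.6) by adding the success and failure counts to the two shape parameters: α = 6.8+34 = 40.8, β = 9.6+4 = 13.6.
E[θ | data] = 40.8/(40.8+13.6) = 0.7500.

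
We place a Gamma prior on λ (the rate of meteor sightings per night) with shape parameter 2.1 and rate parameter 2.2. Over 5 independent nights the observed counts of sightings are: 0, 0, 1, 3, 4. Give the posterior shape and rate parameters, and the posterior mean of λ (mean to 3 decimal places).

Posterior: Gamma(shape=10.1, rate=7.2); mean ≈ 1.403

The Poisson likelihood adds the total count to the shape and the number of exposure periods to the rate. Here ∑xᵢ = 8 and n = 5, so shape 2.1→10.1 and rate 2.2→7.2.
E[λ | data] = 10.1/7.2 = 1.403.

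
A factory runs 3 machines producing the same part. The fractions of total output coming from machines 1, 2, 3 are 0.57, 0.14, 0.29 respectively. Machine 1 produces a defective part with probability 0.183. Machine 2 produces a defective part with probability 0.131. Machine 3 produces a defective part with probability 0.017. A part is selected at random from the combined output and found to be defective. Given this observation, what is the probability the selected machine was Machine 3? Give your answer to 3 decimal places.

Posterior probability ≈ 0.039

Tabulate prior·likelihood by source: [1] prior 0.57, lik 0.183, product 0.1043; [2] prior 0.14, lik 0.131, product 0.01834; [3] prior 0.29, lik 0.017, product 0.004930.
Normalizing constant = 0.12758; the posterior for Machine 3 is its product over the sum, 0.004930/0.12758 = 0.039.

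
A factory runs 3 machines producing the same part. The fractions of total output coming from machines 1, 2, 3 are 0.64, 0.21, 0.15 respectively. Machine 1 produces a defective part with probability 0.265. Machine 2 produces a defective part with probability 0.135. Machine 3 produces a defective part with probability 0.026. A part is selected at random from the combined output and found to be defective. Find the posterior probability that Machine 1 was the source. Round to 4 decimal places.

Tabulate prior·likelihood by source: [1] prior 0.64, lik 0.265, product 0.1696; [2] prior 0.21, lik 0.135, product 0.02835; [3] prior 0.15, lik 0.026, product 0.003900.
Normalizing constant = 0.20185; the posterior for Machine 1 is its product over the sum, 0.1696/0.20185 = 0.8402.

Posterior probability ≈ 0.8402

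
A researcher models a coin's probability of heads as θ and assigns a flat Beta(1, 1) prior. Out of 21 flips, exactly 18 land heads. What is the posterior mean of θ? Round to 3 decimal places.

Observing 18 successes and 3 failures updates Beta(1, 1) by adding the success and failure counts to the two shape parameters: α = 1+18 = 19, β = 1+3 = 4.
Posterior mean = α/(α+β) = 19/23 = 0.826.

Posterior mean ≈ 0.826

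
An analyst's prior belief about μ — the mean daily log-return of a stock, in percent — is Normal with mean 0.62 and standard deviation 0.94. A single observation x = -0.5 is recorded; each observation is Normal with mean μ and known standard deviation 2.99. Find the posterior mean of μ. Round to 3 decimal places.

Posterior mean ≈ 0.519

Prior precision 1/τ₀² = 1/0.94² = 1.13173; data precision n/σ² = 1/2.99² = 0.111856.
Posterior precision = 1.13173 + 0.111856 = 1.24359.
Posterior mean = (1.13173·0.62 + 0.111856·-0.5) / 1.24359 = 0.519.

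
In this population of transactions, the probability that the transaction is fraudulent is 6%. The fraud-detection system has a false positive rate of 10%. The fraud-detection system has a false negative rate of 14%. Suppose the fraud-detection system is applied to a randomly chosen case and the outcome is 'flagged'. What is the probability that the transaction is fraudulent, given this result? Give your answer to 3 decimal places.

P(H | E) ≈ 0.354

Write H for 'the transaction is fraudulent'. Prior odds H:¬H = 0.06/0.94 = 0.063830. For the 'flagged' outcome, the likelihood ratio is 0.86/0.1 = 8.6000.
Posterior odds = 0.063830 × 8.6000 = 0.54894, so P(H|E) = 0.54894/(1+0.54894) = 0.354.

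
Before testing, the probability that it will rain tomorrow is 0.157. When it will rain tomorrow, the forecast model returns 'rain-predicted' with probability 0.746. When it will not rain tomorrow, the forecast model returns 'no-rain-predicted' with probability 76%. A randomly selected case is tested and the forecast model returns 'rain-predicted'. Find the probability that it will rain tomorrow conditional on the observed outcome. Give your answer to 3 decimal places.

Let H be the event that it will rain tomorrow. P(H) = 0.157, so P(¬H) = 0.843. With E the 'rain-predicted' result, P(E|H) = 0.746 and P(E|¬H) = 0.24.
P(E) = 0.746·0.157 + 0.24·0.843 = 0.11712 + 0.20232 = 0.31944.
By Bayes' theorem, P(H|E) = 0.11712 / 0.31944 = 0.367.

P(H | E) ≈ 0.367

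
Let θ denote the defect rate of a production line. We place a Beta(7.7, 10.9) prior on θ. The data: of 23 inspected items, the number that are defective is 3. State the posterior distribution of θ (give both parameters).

Posterior: Beta(10.7, 30.9)

Observing 3 successes and 20 failures updates Beta(7.7, 10.9) by adding the success and failure counts to the two shape parameters: α = 7.7+3 = 10.7, β = 10.9+20 = 30.9.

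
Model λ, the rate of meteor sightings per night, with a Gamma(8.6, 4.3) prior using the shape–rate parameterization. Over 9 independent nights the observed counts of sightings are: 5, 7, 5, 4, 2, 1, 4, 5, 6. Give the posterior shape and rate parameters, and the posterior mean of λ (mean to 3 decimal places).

Posterior: Gamma(shape=47.6, rate=13.3); mean ≈ 3.579

The Poisson likelihood adds the total count to the shape and the number of exposure periods to the rate. Here ∑xᵢ = 39 and n = 9, so shape 8.6→47.6 and rate 4.3→13.3.
Posterior mean = shape/rate = 47.6/13.3 = 3.579.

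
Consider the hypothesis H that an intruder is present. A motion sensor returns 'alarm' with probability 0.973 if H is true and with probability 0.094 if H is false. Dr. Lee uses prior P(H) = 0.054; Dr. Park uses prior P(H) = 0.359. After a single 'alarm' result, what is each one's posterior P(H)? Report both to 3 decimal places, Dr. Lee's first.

The likelihood ratio for an 'alarm' result is 0.973/0.094 = 10.351.
Dr. Lee: prior odds 0.054/0.946 = 0.057082; posterior odds 0.59086; posterior probability 0.371.
Dr. Park: prior odds 0.359/0.641 = 0.56006; posterior odds 5.7972; posterior probability 0.853.

Dr. Lee: 0.371; Dr. Park: 0.853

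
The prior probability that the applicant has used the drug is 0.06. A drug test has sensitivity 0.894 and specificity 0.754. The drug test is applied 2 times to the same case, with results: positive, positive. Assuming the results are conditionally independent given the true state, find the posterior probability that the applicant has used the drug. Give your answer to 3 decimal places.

Posterior P(H) ≈ 0.457

Let H be the event that the applicant has used the drug; start with P(H) = 0.06. P('positive'|H) = 0.894, P('positive'|¬H) = 0.246.
Update on result 1 ('positive'): P(H) ← 0.894·0.0600 / (0.894·0.0600 + 0.246·0.9400) = 0.053640/0.28488 = 0.1883.
Update on result 2 ('positive'): P(H) ← 0.894·0.1883 / (0.894·0.1883 + 0.246·0.8117) = 0.16833/0.36801 = 0.4574.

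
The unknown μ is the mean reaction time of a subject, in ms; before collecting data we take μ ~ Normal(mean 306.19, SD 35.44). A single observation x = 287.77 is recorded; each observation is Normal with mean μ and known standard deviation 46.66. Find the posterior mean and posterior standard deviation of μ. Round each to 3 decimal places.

Posterior mean ≈ 299.451; posterior SD ≈ 28.222

With known σ, the Normal prior is conjugate. Weight on the data is w = (n/σ²)/(n/σ² + 1/τ₀²) = 0.00045931/(0.00045931+0.00079618) = 0.36584.
Posterior mean = w·x̄ + (1−w)·μ₀ = 0.36584·287.77 + 0.63416·306.19 = 299.451. Posterior variance = 1/(0.00045931+0.00079618) = 796.497, so SD = 28.222.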